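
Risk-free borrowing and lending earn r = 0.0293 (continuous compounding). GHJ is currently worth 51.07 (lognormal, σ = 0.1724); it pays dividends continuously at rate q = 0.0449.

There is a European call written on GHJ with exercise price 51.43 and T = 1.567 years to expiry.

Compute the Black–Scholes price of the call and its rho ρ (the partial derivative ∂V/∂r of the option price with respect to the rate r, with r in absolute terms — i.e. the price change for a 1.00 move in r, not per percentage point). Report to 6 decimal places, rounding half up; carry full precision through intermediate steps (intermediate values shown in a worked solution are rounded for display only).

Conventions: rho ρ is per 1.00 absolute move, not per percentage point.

σ√T = 0.1724·√1.567 = 0.215810
d₁ = (ln(S/K) + (r−q+σ²/2)T) / (σ√T) = (ln(51.07/51.43) + (0.0293−0.0449+0.1724²/2)·1.567) / 0.215810 = (-0.007024 − 0.001158) / 0.215810 = -0.037916
d₂ = d₁ − σ√T = -0.037916 − 0.215810 = -0.253726
e^{−rT} = 0.955125
e^{−qT} = 0.932060
N(d₁) = 0.484877,  N(d₂) = 0.399854
Call price V = S·e^{−qT}·N(d₁) − K·e^{−rT}·N(d₂) = 23.080307 − 19.641642 = 3.438665
ρ = K·T·e^{−rT}·N(d₂) = 30.778452

price = 3.438665
ρ = 30.778452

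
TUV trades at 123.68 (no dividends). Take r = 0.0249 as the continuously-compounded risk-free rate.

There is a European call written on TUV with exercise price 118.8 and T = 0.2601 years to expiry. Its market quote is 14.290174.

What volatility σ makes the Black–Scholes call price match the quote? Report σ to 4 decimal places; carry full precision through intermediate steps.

sigma = 0.4583

At σ = 0.4583 the Black–Scholes value reproduces the quote:
σ√T = 0.4583·√0.2601 = 0.233733
d₁ = (ln(S/K) + (r+σ²/2)T) / (σ√T) = (ln(123.68/118.8) + (0.0249+0.4583²/2)·0.2601) / 0.233733 = (0.040256 + 0.033792) / 0.233733 = 0.316807
d₂ = d₁ − σ√T = 0.316807 − 0.233733 = 0.083074
e^{−rT} = 0.993544
N(d₁) = 0.624305,  N(d₂) = 0.533104
V = S·N(d₁) − K·e^{−rT}·N(d₂) = 77.214034 − 62.923860 = 14.290174 (matching the quote); vega is positive throughout, so no other σ reproduces this price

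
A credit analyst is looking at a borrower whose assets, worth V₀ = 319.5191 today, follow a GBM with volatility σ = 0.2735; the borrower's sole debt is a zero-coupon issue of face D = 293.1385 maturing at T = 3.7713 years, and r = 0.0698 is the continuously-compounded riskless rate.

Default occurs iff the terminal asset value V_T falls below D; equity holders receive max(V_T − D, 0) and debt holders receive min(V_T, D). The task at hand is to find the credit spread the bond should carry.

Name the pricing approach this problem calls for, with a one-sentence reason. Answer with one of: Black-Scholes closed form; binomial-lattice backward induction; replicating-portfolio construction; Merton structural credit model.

framework: Merton structural credit model

Key observation: the question is about default risk generated by asset-value dynamics against a debt face of 293.1385 — the structural framework prices exactly that.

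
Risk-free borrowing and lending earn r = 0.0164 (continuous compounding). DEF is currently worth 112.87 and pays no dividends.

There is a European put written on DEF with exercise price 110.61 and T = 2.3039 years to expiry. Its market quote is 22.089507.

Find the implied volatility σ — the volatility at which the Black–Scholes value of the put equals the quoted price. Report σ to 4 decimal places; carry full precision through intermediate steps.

At σ = 0.3840 the Black–Scholes value reproduces the quote:
σ√T = 0.384·√2.3039 = 0.582858
d₁ = (ln(S/K) + (r+σ²/2)T) / (σ√T) = (ln(112.87/110.61) + (0.0164+0.384²/2)·2.3039) / 0.582858 = (0.020226 + 0.207646) / 0.582858 = 0.390956
d₂ = d₁ − σ√T = 0.390956 − 0.582858 = -0.191902
e^{−rT} = 0.962921
N(−d₁) = 0.347915,  N(−d₂) = 0.576091
V = K·e^{−rT}·N(−d₂) − S·N(−d₁) = 61.358649 − 39.269143 = 22.089507 (equal to the quote); since ∂V/∂σ > 0 for all σ, the implied volatility is unique

sigma = 0.3840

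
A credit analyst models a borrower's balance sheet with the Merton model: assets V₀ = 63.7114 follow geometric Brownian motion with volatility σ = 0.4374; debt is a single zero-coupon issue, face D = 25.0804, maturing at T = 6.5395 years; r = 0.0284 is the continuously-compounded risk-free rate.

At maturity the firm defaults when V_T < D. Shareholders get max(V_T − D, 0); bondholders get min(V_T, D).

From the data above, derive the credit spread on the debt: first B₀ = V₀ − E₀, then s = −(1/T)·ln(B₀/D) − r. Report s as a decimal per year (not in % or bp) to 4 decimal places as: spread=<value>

With assets at 63.7114 and a single debt payment of 25.0804 at 6.5395 years:
d₁ = [ln(V₀/D) + (r + σ²/2)T] / (σ√T)
   = [ln(63.7114/25.0804) + (0.0284 + 0.5·0.4374²)·6.5395] / (0.4374·√6.5395)
   = [0.932277 + 0.811286] / 1.118539 = 1.558786
d₂ = d₁ − σ√T = 1.558786 − 1.118539 = 0.440248
N(d₁) = 0.940477,  N(d₂) = 0.670121,  e^(−rT) = 0.830505
E₀ = V₀·N(d₁) − D·e^(−rT)·N(d₂)
   = 63.7114·0.940477 − 25.0804·0.830505·0.670121 = 45.960864
B₀ = V₀ − E₀ = 63.7114 − 45.960864 = 17.750536
spread = −(1/T)·ln(B₀/D) − r = −(1/6.5395)·ln(17.750536/25.0804) − 0.0284 = 0.02445893

spread=0.0245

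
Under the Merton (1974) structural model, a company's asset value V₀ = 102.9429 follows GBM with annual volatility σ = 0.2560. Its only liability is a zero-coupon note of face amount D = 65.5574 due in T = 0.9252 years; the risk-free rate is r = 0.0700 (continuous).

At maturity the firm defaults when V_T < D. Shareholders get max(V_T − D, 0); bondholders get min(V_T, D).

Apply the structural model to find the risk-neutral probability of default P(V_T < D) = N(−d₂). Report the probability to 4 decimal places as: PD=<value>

Work the structural quantities from V₀ = 102.9429 against face 65.5574:
d₁ = [ln(V₀/D) + (r + σ²/2)T] / (σ√T)
   = [ln(102.9429/65.5574) + (0.0700 + 0.5·0.2560²)·0.9252] / (0.2560·√0.9252)
   = [0.451248 + 0.095081] / 0.246240 = 2.218691
d₂ = d₁ − σ√T = 2.218691 − 0.246240 = 1.972451
risk-neutral PD = N(−d₂) = N(-1.972451) = 0.024279

PD=0.0243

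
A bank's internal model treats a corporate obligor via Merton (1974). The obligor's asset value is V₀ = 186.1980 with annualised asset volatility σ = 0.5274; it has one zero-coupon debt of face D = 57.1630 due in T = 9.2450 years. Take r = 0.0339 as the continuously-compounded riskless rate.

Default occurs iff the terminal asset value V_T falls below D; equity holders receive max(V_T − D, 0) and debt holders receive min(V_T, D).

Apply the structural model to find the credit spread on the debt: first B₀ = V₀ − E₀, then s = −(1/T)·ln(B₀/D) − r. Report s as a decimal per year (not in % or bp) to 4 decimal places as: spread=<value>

With assets at 186.1980 and a single debt payment of 57.1630 at 9.2450 years:
d₁ = [ln(V₀/D) + (r + σ²/2)T] / (σ√T)
   = [ln(186.1980/57.1630) + (0.0339 + 0.5·0.5274²)·9.2450] / (0.5274·√9.2450)
   = [1.180904 + 1.599157] / 1.603591 = 1.733647
d₂ = d₁ − σ√T = 1.733647 − 1.603591 = 0.130056
N(d₁) = 0.958510,  N(d₂) = 0.551739,  e^(−rT) = 0.730953
E₀ = V₀·N(d₁) − D·e^(−rT)·N(d₂)
   = 186.1980·0.958510 − 57.1630·0.730953·0.551739 = 155.418995
B₀ = V₀ − E₀ = 186.1980 − 155.418995 = 30.779005
spread = −(1/T)·ln(B₀/D) − r = −(1/9.2450)·ln(30.779005/57.1630) − 0.0339 = 0.03306312

spread=0.0331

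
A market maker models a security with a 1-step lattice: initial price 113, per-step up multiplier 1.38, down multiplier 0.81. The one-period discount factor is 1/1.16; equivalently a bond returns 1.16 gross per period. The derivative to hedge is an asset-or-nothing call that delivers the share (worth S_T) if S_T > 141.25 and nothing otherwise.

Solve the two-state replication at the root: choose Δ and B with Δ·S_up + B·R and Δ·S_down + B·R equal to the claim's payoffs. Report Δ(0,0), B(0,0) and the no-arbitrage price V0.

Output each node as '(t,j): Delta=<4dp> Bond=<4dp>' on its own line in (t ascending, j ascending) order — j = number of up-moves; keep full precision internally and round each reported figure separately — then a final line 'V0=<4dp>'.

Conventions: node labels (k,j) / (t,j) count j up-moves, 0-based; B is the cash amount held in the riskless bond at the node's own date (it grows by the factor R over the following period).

Arbitrage-free pricing uses the up-move probability p* = (R−d)/(u−d) = 0.6140, discounting each step at R = 1.16.
Expiry values: V(1,0)=0.0000, V(1,1)=155.9400
  t=0,j=0: stock 113.0000 → up 155.9400 (V=155.9400), down 91.5300 (V=0.0000). Price 82.5454; hedge Δ=2.4211, bond B=-191.0336.
Sanity check at the root: Δ(0,0)·S0 + B(0,0) reproduces V0 = 82.5454.

(0,0): Delta=2.4211 Bond=-191.0336
V0=82.5454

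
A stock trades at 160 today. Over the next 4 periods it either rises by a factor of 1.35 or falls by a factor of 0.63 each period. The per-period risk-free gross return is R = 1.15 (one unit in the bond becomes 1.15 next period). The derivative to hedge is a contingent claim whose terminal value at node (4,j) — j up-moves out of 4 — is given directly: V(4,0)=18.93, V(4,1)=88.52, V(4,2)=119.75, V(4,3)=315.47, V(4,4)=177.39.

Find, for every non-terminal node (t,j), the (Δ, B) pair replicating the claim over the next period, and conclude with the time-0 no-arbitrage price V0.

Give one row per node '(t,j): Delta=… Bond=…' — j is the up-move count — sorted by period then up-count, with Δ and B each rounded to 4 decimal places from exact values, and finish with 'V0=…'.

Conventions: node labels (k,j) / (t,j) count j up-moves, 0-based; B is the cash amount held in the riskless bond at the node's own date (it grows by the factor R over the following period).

(0,0): Delta=0.2270 Bond=86.5064
(1,0): Delta=1.2501 Bond=-3.6492
(1,1): Delta=0.0434 Bond=139.1483
(2,0): Delta=0.7966 Bond=24.6046
(2,1): Delta=1.3315 Bond=-15.2739
(2,2): Delta=-0.1879 Bond=227.4415
(3,0): Delta=2.4159 Bond=-36.4880
(3,1): Delta=0.5059 Bond=53.2120
(3,2): Delta=1.4797 Bond=-44.7870
(3,3): Delta=-0.4872 Bond=379.3826
V0=122.8247

Since d<R<u, set p* = (R−d)/(u−d) = 0.7222; price each node as the discounted p*-expectation of its children.
Expiry values: V(4,0)=18.9300, V(4,1)=88.5200, V(4,2)=119.7500, V(4,3)=315.4700, V(4,4)=177.3900
Node (3,0) S=40.0075: V=(p*·88.5200+(1−p*)·18.9300)/1.15=60.1647; Δ=(88.5200−18.9300)/(54.0102−25.2047)=2.4159; B=V−Δ·S=-36.4880
Node (3,1) S=85.7304: V=(p*·119.7500+(1−p*)·88.5200)/1.15=96.5870; Δ=(119.7500−88.5200)/(115.7360−54.0102)=0.5059; B=V−Δ·S=53.2120
Node (3,2) S=183.7080: V=(p*·315.4700+(1−p*)·119.7500)/1.15=227.0464; Δ=(315.4700−119.7500)/(248.0058−115.7360)=1.4797; B=V−Δ·S=-44.7870
Node (3,3) S=393.6600: V=(p*·177.3900+(1−p*)·315.4700)/1.15=187.6048; Δ=(177.3900−315.4700)/(531.4410−248.0058)=-0.4872; B=V−Δ·S=379.3826
Node (2,0) S=63.5040: V=(p*·96.5870+(1−p*)·60.1647)/1.15=75.1910; Δ=(96.5870−60.1647)/(85.7304−40.0075)=0.7966; B=V−Δ·S=24.6046
Node (2,1) S=136.0800: V=(p*·227.0464+(1−p*)·96.5870)/1.15=165.9197; Δ=(227.0464−96.5870)/(183.7080−85.7304)=1.3315; B=V−Δ·S=-15.2739
Node (2,2) S=291.6000: V=(p*·187.6048+(1−p*)·227.0464)/1.15=172.6616; Δ=(187.6048−227.0464)/(393.6600−183.7080)=-0.1879; B=V−Δ·S=227.4415
Node (1,0) S=100.8000: V=(p*·165.9197+(1−p*)·75.1910)/1.15=122.3629; Δ=(165.9197−75.1910)/(136.0800−63.5040)=1.2501; B=V−Δ·S=-3.6492
Node (1,1) S=216.0000: V=(p*·172.6616+(1−p*)·165.9197)/1.15=148.5120; Δ=(172.6616−165.9197)/(291.6000−136.0800)=0.0434; B=V−Δ·S=139.1483
Node (0,0) S=160.0000: V=(p*·148.5120+(1−p*)·122.3629)/1.15=122.8247; Δ=(148.5120−122.3629)/(216.0000−100.8000)=0.2270; B=V−Δ·S=86.5064
Sanity check at the root: Δ(0,0)·S0 + B(0,0) reproduces V0 = 122.8247.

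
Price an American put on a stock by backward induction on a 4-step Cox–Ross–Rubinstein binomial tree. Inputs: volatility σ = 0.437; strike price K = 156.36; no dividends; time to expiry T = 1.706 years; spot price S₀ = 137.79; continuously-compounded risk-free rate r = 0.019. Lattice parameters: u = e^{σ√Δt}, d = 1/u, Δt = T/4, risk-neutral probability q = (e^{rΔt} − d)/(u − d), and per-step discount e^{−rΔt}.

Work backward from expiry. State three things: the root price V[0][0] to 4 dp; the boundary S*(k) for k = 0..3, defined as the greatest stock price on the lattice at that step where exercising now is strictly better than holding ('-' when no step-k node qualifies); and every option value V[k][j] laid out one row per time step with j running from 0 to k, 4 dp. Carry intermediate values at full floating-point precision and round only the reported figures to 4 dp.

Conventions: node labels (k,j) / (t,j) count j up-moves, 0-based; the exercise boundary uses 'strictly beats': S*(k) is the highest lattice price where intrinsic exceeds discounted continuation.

params: Δt=0.42650 u=1.33028 d=0.75172 q=0.44320 e^(-rΔt)=0.99193
t_4 payoffs: 112.3611 78.4972 18.5700 0.0000 0.0000
t_3: node(3,0) S=58.5310 payoff=97.8290 vs cont=96.5671 → 97.8290 [stop]  node(3,1) S=103.5795 payoff=52.7805 vs cont=51.5186 → 52.7805 [stop]  node(3,2) S=183.2996 payoff=0.0000 vs cont=10.2564 → 10.2564 [wait]  node(3,3) S=324.3766 payoff=0.0000 vs cont=0.0000 → 0.0000 [wait]  ⇒ S*(3)=103.5795
t_2: node(2,0) S=77.8628 payoff=78.4972 vs cont=77.2353 → 78.4972 [stop]  node(2,1) S=137.7900 payoff=18.5700 vs cont=33.6601 → 33.6601 [wait]  node(2,2) S=243.8403 payoff=0.0000 vs cont=5.6647 → 5.6647 [wait]  ⇒ S*(2)=77.8628
t_1: node(1,0) S=103.5795 payoff=52.7805 vs cont=58.1525 → 58.1525 [wait]  node(1,1) S=183.2996 payoff=0.0000 vs cont=21.0812 → 21.0812 [wait]  ⇒ S*(1)=-
t_0: node(0,0) S=137.7900 payoff=18.5700 vs cont=41.3859 → 41.3859 [wait]  ⇒ S*(0)=-

price = 41.3859
boundary = - - 77.8628 103.5795
tree:
41.3859
58.1525 21.0812
78.4972 33.6601 5.6647
97.8290 52.7805 10.2564 0.0000
112.3611 78.4972 18.5700 0.0000 0.0000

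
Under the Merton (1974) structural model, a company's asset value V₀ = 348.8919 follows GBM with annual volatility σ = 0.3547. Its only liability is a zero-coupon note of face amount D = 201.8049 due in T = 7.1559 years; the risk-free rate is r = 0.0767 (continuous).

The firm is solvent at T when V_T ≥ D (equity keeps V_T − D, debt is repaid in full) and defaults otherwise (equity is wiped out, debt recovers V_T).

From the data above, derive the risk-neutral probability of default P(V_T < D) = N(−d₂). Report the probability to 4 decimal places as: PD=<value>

PD=0.2479

With assets at 348.8919 and a single debt payment of 201.8049 at 7.1559 years:
d₁ = [ln(V₀/D) + (r + σ²/2)T] / (σ√T)
   = [ln(348.8919/201.8049) + (0.0767 + 0.5·0.3547²)·7.1559] / (0.3547·√7.1559)
   = [0.547461 + 0.999007] / 0.948841 = 1.629850
d₂ = d₁ − σ√T = 1.629850 − 0.948841 = 0.681009
risk-neutral PD = N(−d₂) = N(-0.681009) = 0.247933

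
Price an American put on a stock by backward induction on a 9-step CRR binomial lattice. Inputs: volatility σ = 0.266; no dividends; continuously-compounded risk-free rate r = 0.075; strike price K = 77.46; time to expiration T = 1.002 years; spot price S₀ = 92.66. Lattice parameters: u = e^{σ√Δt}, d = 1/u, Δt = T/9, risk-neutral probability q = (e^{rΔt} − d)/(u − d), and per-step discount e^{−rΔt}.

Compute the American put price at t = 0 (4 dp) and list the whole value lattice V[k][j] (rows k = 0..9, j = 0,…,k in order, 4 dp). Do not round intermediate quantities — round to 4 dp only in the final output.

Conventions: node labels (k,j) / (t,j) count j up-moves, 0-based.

price = 2.2246
tree:
2.2246
3.5869 1.0275
5.6398 1.7868 0.3569
8.6105 3.0420 0.6797 0.0706
12.7020 5.0461 1.2774 0.1498 0.0000
18.0085 8.1038 2.3602 0.3181 0.0000 0.0000
23.0578 12.4906 4.2642 0.6753 0.0000 0.0000 0.0000
27.6782 18.0085 7.4682 1.4335 0.0000 0.0000 0.0000 0.0000
31.9062 23.0578 12.4906 3.0433 0.0000 0.0000 0.0000 0.0000 0.0000
35.7751 27.6782 18.0085 6.4606 0.0000 0.0000 0.0000 0.0000 0.0000 0.0000

Δt=0.11133  u=1.09281  d=0.91507  q=0.52500  discount=0.99168
step 9 (expiry): payoffs max(K−S,0) = 35.7751 27.6782 18.0085 6.4606 0.0000 0.0000 0.0000 0.0000 0.0000 0.0000
k=8: (k=8,j=0): S=45.5538, K−S=31.9062, hold=31.2621 ⇒ V=31.9062 exercise | (k=8,j=1): S=54.4022, K−S=23.0578, hold=22.4137 ⇒ V=23.0578 exercise | (k=8,j=2): S=64.9694, K−S=12.4906, hold=11.8465 ⇒ V=12.4906 exercise | (k=8,j=3): S=77.5890, K−S=0.0000, hold=3.0433 ⇒ V=3.0433 continue | (k=8,j=4): S=92.6600, K−S=0.0000, hold=0.0000 ⇒ V=0.0000 continue | (k=8,j=5): S=110.6583, K−S=0.0000, hold=0.0000 ⇒ V=0.0000 continue | (k=8,j=6): S=132.1527, K−S=0.0000, hold=0.0000 ⇒ V=0.0000 continue | (k=8,j=7): S=157.8221, K−S=0.0000, hold=0.0000 ⇒ V=0.0000 continue | (k=8,j=8): S=188.4776, K−S=0.0000, hold=0.0000 ⇒ V=0.0000 continue
k=7: (k=7,j=0): S=49.7818, K−S=27.6782, hold=27.0341 ⇒ V=27.6782 exercise | (k=7,j=1): S=59.4515, K−S=18.0085, hold=17.3644 ⇒ V=18.0085 exercise | (k=7,j=2): S=70.9994, K−S=6.4606, hold=7.4682 ⇒ V=7.4682 continue | (k=7,j=3): S=84.7903, K−S=0.0000, hold=1.4335 ⇒ V=1.4335 continue | (k=7,j=4): S=101.2601, K−S=0.0000, hold=0.0000 ⇒ V=0.0000 continue | (k=7,j=5): S=120.9289, K−S=0.0000, hold=0.0000 ⇒ V=0.0000 continue | (k=7,j=6): S=144.4182, K−S=0.0000, hold=0.0000 ⇒ V=0.0000 continue | (k=7,j=7): S=172.4701, K−S=0.0000, hold=0.0000 ⇒ V=0.0000 continue
k=6: (k=6,j=0): S=54.4022, K−S=23.0578, hold=22.4137 ⇒ V=23.0578 exercise | (k=6,j=1): S=64.9694, K−S=12.4906, hold=12.3711 ⇒ V=12.4906 exercise | (k=6,j=2): S=77.5890, K−S=0.0000, hold=4.2642 ⇒ V=4.2642 continue | (k=6,j=3): S=92.6600, K−S=0.0000, hold=0.6753 ⇒ V=0.6753 continue | (k=6,j=4): S=110.6583, K−S=0.0000, hold=0.0000 ⇒ V=0.0000 continue | (k=6,j=5): S=132.1527, K−S=0.0000, hold=0.0000 ⇒ V=0.0000 continue | (k=6,j=6): S=157.8221, K−S=0.0000, hold=0.0000 ⇒ V=0.0000 continue
k=5: (k=5,j=0): S=59.4515, K−S=18.0085, hold=17.3644 ⇒ V=18.0085 exercise | (k=5,j=1): S=70.9994, K−S=6.4606, hold=8.1038 ⇒ V=8.1038 continue | (k=5,j=2): S=84.7903, K−S=0.0000, hold=2.3602 ⇒ V=2.3602 continue | (k=5,j=3): S=101.2601, K−S=0.0000, hold=0.3181 ⇒ V=0.3181 continue | (k=5,j=4): S=120.9289, K−S=0.0000, hold=0.0000 ⇒ V=0.0000 continue | (k=5,j=5): S=144.4182, K−S=0.0000, hold=0.0000 ⇒ V=0.0000 continue
k=4: (k=4,j=0): S=64.9694, K−S=12.4906, hold=12.7020 ⇒ V=12.7020 continue | (k=4,j=1): S=77.5890, K−S=0.0000, hold=5.0461 ⇒ V=5.0461 continue | (k=4,j=2): S=92.6600, K−S=0.0000, hold=1.2774 ⇒ V=1.2774 continue | (k=4,j=3): S=110.6583, K−S=0.0000, hold=0.1498 ⇒ V=0.1498 continue | (k=4,j=4): S=132.1527, K−S=0.0000, hold=0.0000 ⇒ V=0.0000 continue
k=3: (k=3,j=0): S=70.9994, K−S=6.4606, hold=8.6105 ⇒ V=8.6105 continue | (k=3,j=1): S=84.7903, K−S=0.0000, hold=3.0420 ⇒ V=3.0420 continue | (k=3,j=2): S=101.2601, K−S=0.0000, hold=0.6797 ⇒ V=0.6797 continue | (k=3,j=3): S=120.9289, K−S=0.0000, hold=0.0706 ⇒ V=0.0706 continue
k=2: (k=2,j=0): S=77.5890, K−S=0.0000, hold=5.6398 ⇒ V=5.6398 continue | (k=2,j=1): S=92.6600, K−S=0.0000, hold=1.7868 ⇒ V=1.7868 continue | (k=2,j=2): S=110.6583, K−S=0.0000, hold=0.3569 ⇒ V=0.3569 continue
k=1: (k=1,j=0): S=84.7903, K−S=0.0000, hold=3.5869 ⇒ V=3.5869 continue | (k=1,j=1): S=101.2601, K−S=0.0000, hold=1.0275 ⇒ V=1.0275 continue
k=0: (k=0,j=0): S=92.6600, K−S=0.0000, hold=2.2246 ⇒ V=2.2246 continue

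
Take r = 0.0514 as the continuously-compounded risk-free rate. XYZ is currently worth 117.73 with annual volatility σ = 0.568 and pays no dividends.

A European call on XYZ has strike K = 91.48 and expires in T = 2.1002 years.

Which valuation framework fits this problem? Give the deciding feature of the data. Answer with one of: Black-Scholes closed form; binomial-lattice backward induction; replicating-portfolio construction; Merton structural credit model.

Key observation: a European claim on XYZ (strike 91.48) — a lognormal (GBM) underlying with constant rate and volatility — has an exact closed-form value; no lattice or capital structure is involved.

framework: Black-Scholes closed form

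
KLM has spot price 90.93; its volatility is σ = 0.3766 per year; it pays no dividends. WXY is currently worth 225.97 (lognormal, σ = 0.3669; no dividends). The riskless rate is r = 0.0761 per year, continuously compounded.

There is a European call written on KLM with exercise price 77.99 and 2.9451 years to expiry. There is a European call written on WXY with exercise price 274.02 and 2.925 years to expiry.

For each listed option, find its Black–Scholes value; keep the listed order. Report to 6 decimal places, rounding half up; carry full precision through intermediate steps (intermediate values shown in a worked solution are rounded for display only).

[KLM call K=77.99]
σ√T = 0.3766·√2.9451 = 0.646294
d₁ = (ln(S/K) + (r+σ²/2)T) / (σ√T) = (ln(90.93/77.99) + (0.0761+0.3766²/2)·2.9451) / 0.646294 = (0.153509 + 0.432970) / 0.646294 = 0.907450
d₂ = d₁ − σ√T = 0.907450 − 0.646294 = 0.261155
e^{−rT} = 0.799218
N(d₁) = 0.817916,  N(d₂) = 0.603014
price = S·N(d₁) − K·e^{−rT}·N(d₂) = 74.373057 − 37.586432 = 36.786625
[WXY call K=274.02]
σ√T = 0.3669·√2.925 = 0.627496
d₁ = (ln(S/K) + (r+σ²/2)T) / (σ√T) = (ln(225.97/274.02) + (0.0761+0.3669²/2)·2.925) / 0.627496 = (-0.192799 + 0.419468) / 0.627496 = 0.361228
d₂ = d₁ − σ√T = 0.361228 − 0.627496 = -0.266268
e^{−rT} = 0.800441
N(d₁) = 0.641036,  N(d₂) = 0.395017
price = S·N(d₁) − K·e^{−rT}·N(d₂) = 144.854793 − 86.641689 = 58.213104

price(KLM call K=77.99) = 36.786625
price(WXY call K=274.02) = 58.213104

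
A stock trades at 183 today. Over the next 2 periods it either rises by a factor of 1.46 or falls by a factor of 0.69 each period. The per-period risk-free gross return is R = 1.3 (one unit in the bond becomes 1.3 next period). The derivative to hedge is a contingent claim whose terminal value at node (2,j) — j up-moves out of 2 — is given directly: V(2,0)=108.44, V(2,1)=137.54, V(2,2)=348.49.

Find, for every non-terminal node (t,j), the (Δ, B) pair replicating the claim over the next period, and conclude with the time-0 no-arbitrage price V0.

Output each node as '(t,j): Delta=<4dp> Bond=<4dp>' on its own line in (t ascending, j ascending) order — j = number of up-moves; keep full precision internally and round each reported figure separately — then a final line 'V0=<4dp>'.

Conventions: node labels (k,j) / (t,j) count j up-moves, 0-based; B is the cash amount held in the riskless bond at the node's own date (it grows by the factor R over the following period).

(0,0): Delta=0.9453 Bond=-14.0111
(1,0): Delta=0.2993 Bond=63.3564
(1,1): Delta=1.0254 Bond=-39.6101
V0=158.9789

Since d<R<u, set p* = (R−d)/(u−d) = 0.7922; price each node as the discounted p*-expectation of its children.
Expiry values: V(2,0)=108.4400, V(2,1)=137.5400, V(2,2)=348.4900
(1,0): S=126.2700. Δ = (V_up−V_dn)/(S_up−S_dn) = (137.5400−108.4400)/(184.3542−87.1263) = 0.2993. V = [p*·137.5400 + (1−p*)·108.4400]/1.3 = 101.1487. B = V − Δ·S = 63.3564.
(1,1): S=267.1800. Δ = (V_up−V_dn)/(S_up−S_dn) = (348.4900−137.5400)/(390.0828−184.3542) = 1.0254. V = [p*·348.4900 + (1−p*)·137.5400]/1.3 = 234.3509. B = V − Δ·S = -39.6101.
(0,0): S=183.0000. Δ = (V_up−V_dn)/(S_up−S_dn) = (234.3509−101.1487)/(267.1800−126.2700) = 0.9453. V = [p*·234.3509 + (1−p*)·101.1487]/1.3 = 158.9789. B = V − Δ·S = -14.0111.
As a check, the time-0 holding Δ(0,0)·S0 + B(0,0) comes to 158.9789 — exactly V0.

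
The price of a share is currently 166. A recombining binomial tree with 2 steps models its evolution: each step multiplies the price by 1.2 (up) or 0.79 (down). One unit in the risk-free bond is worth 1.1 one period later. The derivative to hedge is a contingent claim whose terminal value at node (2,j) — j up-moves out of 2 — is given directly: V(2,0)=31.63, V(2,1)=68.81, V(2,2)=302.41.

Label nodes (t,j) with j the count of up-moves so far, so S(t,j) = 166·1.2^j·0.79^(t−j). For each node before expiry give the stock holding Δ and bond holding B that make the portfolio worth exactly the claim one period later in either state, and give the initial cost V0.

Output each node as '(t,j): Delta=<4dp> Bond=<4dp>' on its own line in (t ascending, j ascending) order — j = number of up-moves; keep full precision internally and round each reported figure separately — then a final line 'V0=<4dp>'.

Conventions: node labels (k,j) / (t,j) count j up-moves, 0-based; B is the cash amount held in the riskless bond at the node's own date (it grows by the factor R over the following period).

Risk-neutral probability p* = (R−d)/(u−d) = (1.1−0.79)/(1.2−0.79) = 0.7561.
Payoffs at expiry: V(2,0)=31.6300, V(2,1)=68.8100, V(2,2)=302.4100
  t=1,j=0: stock 131.1400 → up 157.3680 (V=68.8100), down 103.6006 (V=31.6300). Price 54.3106; hedge Δ=0.6915, bond B=-36.3723.
  t=1,j=1: stock 199.2000 → up 239.0400 (V=302.4100), down 157.3680 (V=68.8100). Price 223.1222; hedge Δ=2.8602, bond B=-346.6339.
  t=0,j=0: stock 166.0000 → up 199.2000 (V=223.1222), down 131.1400 (V=54.3106). Price 165.4078; hedge Δ=2.4803, bond B=-246.3276.
As a check, the time-0 holding Δ(0,0)·S0 + B(0,0) comes to 165.4078 — exactly V0.

(0,0): Delta=2.4803 Bond=-246.3276
(1,0): Delta=0.6915 Bond=-36.3723
(1,1): Delta=2.8602 Bond=-346.6339
V0=165.4078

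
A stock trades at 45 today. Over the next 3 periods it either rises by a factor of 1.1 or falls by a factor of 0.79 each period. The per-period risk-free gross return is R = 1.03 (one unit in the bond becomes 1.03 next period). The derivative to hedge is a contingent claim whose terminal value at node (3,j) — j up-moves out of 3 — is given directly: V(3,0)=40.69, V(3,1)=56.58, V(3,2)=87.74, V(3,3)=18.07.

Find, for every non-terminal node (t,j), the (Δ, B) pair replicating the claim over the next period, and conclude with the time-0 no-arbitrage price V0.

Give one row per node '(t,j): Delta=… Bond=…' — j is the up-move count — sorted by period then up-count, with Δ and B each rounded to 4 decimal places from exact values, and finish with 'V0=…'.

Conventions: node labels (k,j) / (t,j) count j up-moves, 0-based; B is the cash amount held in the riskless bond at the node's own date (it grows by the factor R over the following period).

(0,0): Delta=-2.0307 Bond=138.2181
(1,0): Delta=2.4413 Bond=-16.6168
(1,1): Delta=-2.9675 Bond=188.7342
(2,0): Delta=1.8251 Bond=0.1904
(2,1): Delta=2.5704 Bond=-22.1629
(2,2): Delta=-4.1275 Bond=257.5593
V0=46.8360

No-arbitrage ⇒ martingale measure with p* = (R−d)/(u−d) = 0.7742.
At maturity the claim pays: V(3,0)=40.6900, V(3,1)=56.5800, V(3,2)=87.7400, V(3,3)=18.0700
(2,0): S=28.0845. Δ = (V_up−V_dn)/(S_up−S_dn) = (56.5800−40.6900)/(30.8930−22.1868) = 1.8251. V = [p*·56.5800 + (1−p*)·40.6900]/1.03 = 51.4485. B = V − Δ·S = 0.1904.
(2,1): S=39.1050. Δ = (V_up−V_dn)/(S_up−S_dn) = (87.7400−56.5800)/(43.0155−30.8930) = 2.5704. V = [p*·87.7400 + (1−p*)·56.5800]/1.03 = 78.3533. B = V − Δ·S = -22.1629.
(2,2): S=54.4500. Δ = (V_up−V_dn)/(S_up−S_dn) = (18.0700−87.7400)/(59.8950−43.0155) = -4.1275. V = [p*·18.0700 + (1−p*)·87.7400]/1.03 = 32.8174. B = V − Δ·S = 257.5593.
(1,0): S=35.5500. Δ = (V_up−V_dn)/(S_up−S_dn) = (78.3533−51.4485)/(39.1050−28.0845) = 2.4413. V = [p*·78.3533 + (1−p*)·51.4485]/1.03 = 70.1728. B = V − Δ·S = -16.6168.
(1,1): S=49.5000. Δ = (V_up−V_dn)/(S_up−S_dn) = (32.8174−78.3533)/(54.4500−39.1050) = -2.9675. V = [p*·32.8174 + (1−p*)·78.3533]/1.03 = 41.8444. B = V − Δ·S = 188.7342.
(0,0): S=45.0000. Δ = (V_up−V_dn)/(S_up−S_dn) = (41.8444−70.1728)/(49.5000−35.5500) = -2.0307. V = [p*·41.8444 + (1−p*)·70.1728]/1.03 = 46.8360. B = V − Δ·S = 138.2181.
Sanity check at the root: Δ(0,0)·S0 + B(0,0) reproduces V0 = 46.8360.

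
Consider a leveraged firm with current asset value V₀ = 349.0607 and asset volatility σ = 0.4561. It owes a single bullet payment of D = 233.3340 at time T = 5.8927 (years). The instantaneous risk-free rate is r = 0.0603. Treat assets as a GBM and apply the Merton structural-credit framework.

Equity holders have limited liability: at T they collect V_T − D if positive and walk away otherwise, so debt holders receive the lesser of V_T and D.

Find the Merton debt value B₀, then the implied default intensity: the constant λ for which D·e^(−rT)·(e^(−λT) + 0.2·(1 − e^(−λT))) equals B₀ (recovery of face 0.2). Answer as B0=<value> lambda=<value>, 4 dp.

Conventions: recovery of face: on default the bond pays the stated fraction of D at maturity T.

Equity is a call on the firm's assets struck at D = 233.3340:
d₁ = [ln(V₀/D) + (r + σ²/2)T] / (σ√T)
   = [ln(349.0607/233.3340) + (0.0603 + 0.5·0.4561²)·5.8927] / (0.4561·√5.8927)
   = [0.402775 + 0.968251] / 1.107177 = 1.238307
d₂ = d₁ − σ√T = 1.238307 − 1.107177 = 0.131130
N(d₁) = 0.892199,  N(d₂) = 0.552164,  e^(−rT) = 0.700942
E₀ = V₀·N(d₁) − D·e^(−rT)·N(d₂)
   = 349.0607·0.892199 − 233.3340·0.700942·0.552164 = 221.123193
B₀ = V₀ − E₀ = 349.0607 − 221.123193 = 127.937507
e^(−λT) = (B₀·e^(rT)/D − 0.2)/(1 − 0.2) = (127.9375·1.426651/233.3340 − 0.2)/0.8 = 0.72779457
λ = −ln(0.72779457)/5.8927 = 0.053920

B0=127.9375 lambda=0.0539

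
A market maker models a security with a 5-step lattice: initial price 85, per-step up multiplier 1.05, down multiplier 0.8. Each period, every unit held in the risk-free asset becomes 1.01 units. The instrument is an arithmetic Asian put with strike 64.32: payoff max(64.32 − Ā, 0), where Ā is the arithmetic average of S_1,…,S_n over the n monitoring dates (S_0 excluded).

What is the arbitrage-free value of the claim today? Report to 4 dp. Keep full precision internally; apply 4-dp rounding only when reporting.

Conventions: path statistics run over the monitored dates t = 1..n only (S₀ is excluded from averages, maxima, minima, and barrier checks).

price = 0.2045

With p* = (R−d)/(u−d) = 0.8400, sum probability × payoff across the paths and divide by R^5.
Enumerate all 2^5 = 32 price paths (U = up ×1.05, D = down ×0.8); each path with k up-moves has probability p*^k·(1−p*)^(5−k).
DDDDD: Ā=45.7178, payoff=18.6022, prob=0.000105
UDDDD: Ā=60.0046, payoff=4.3154, prob=0.000551
DUDDD: Ā=55.7546, payoff=8.5654, prob=0.000551
UUDDD: Ā=73.1779, payoff=0.0000, prob=0.002890
DDUDD: Ā=52.3546, payoff=11.9654, prob=0.000551
UDUDD: Ā=68.7154, payoff=0.0000, prob=0.002890
DUUDD: Ā=64.4654, payoff=0.0000, prob=0.002890
UUUDD: Ā=84.6108, payoff=0.0000, prob=0.015173
DDDUD: Ā=49.6346, payoff=14.6854, prob=0.000551
UDDUD: Ā=65.1454, payoff=0.0000, prob=0.002890
DUDUD: Ā=60.8954, payoff=3.4246, prob=0.002890
UUDUD: Ā=79.9252, payoff=0.0000, prob=0.015173
DDUUD: Ā=57.4954, payoff=6.8246, prob=0.002890
UDUUD: Ā=75.4627, payoff=0.0000, prob=0.015173
DUUUD: Ā=71.2127, payoff=0.0000, prob=0.015173
UUUUD: Ā=93.4666, payoff=0.0000, prob=0.079659
DDDDU: Ā=47.4586, payoff=16.8614, prob=0.000551
UDDDU: Ā=62.2894, payoff=2.0306, prob=0.002890
DUDDU: Ā=58.0394, payoff=6.2806, prob=0.002890
UUDDU: Ā=76.1767, payoff=0.0000, prob=0.015173
DDUDU: Ā=54.6394, payoff=9.6806, prob=0.002890
UDUDU: Ā=71.7142, payoff=0.0000, prob=0.015173
DUUDU: Ā=67.4642, payoff=0.0000, prob=0.015173
UUUDU: Ā=88.5467, payoff=0.0000, prob=0.079659
DDDUU: Ā=51.9194, payoff=12.4006, prob=0.002890
UDDUU: Ā=68.1442, payoff=0.0000, prob=0.015173
DUDUU: Ā=63.8942, payoff=0.4258, prob=0.015173
UUDUU: Ā=83.8611, payoff=0.0000, prob=0.079659
DDUUU: Ā=60.4942, payoff=3.8258, prob=0.015173
UDUUU: Ā=79.3986, payoff=0.0000, prob=0.079659
DUUUU: Ā=75.1486, payoff=0.0000, prob=0.079659
UUUUU: Ā=98.6325, payoff=0.0000, prob=0.418212
Price = Σ prob·payoff / R^5 = 0.214967 / 1.051010 = 0.2045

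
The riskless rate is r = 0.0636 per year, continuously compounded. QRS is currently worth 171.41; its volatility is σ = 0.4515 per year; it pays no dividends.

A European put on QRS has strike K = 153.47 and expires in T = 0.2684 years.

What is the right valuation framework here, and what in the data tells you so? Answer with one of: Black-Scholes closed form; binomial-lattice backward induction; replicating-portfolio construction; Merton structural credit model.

framework: Black-Scholes closed form

Key observation: a European claim on QRS (strike 153.47) — a lognormal (GBM) underlying with constant rate and volatility — has an exact closed-form value; no lattice or capital structure is involved.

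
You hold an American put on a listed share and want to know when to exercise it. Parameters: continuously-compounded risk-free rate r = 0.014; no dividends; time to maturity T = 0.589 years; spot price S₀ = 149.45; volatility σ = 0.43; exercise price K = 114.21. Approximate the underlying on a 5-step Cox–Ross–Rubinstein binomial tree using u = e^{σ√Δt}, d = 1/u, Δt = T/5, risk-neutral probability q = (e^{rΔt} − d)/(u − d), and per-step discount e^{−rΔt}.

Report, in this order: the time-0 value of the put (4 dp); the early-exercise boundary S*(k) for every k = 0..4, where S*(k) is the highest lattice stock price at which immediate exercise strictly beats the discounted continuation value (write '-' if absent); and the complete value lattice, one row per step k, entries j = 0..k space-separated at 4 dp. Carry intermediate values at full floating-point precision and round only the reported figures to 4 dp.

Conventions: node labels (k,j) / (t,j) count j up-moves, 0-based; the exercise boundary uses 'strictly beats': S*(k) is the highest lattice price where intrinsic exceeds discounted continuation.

price = 5.1837
boundary = - - - - 82.8162
tree:
5.1837
8.5011 1.4421
13.6292 2.7189 0.0000
21.1738 5.1264 0.0000 0.0000
31.3938 9.6654 0.0000 0.0000 0.0000
42.7571 18.2235 0.0000 0.0000 0.0000 0.0000

Δt=0.11780, u=1.15903, d=0.86279, q=0.46874, disc=e^(-rΔt)=0.99835
k=5 terminal: V=max(K-S,0) → 42.7571 18.2235 0.0000 0.0000 0.0000 0.0000
k=4: j=0 S=82.8162 intr=31.3938 cont=31.2056 V=31.3938[EX]; j=1 S=111.2514 intr=2.9586 cont=9.6654 V=9.6654[hold]; j=2 S=149.4500 intr=0.0000 cont=0.0000 V=0.0000[hold]; j=3 S=200.7642 intr=0.0000 cont=0.0000 V=0.0000[hold]; j=4 S=269.6973 intr=0.0000 cont=0.0000 V=0.0000[hold]  S*(4)=82.8162
k=3: j=0 S=95.9865 intr=18.2235 cont=21.1738 V=21.1738[hold]; j=1 S=128.9439 intr=0.0000 cont=5.1264 V=5.1264[hold]; j=2 S=173.2172 intr=0.0000 cont=0.0000 V=0.0000[hold]; j=3 S=232.6920 intr=0.0000 cont=0.0000 V=0.0000[hold]  S*(3)=-
k=2: j=0 S=111.2514 intr=2.9586 cont=13.6292 V=13.6292[hold]; j=1 S=149.4500 intr=0.0000 cont=2.7189 V=2.7189[hold]; j=2 S=200.7642 intr=0.0000 cont=0.0000 V=0.0000[hold]  S*(2)=-
k=1: j=0 S=128.9439 intr=0.0000 cont=8.5011 V=8.5011[hold]; j=1 S=173.2172 intr=0.0000 cont=1.4421 V=1.4421[hold]  S*(1)=-
k=0: j=0 S=149.4500 intr=0.0000 cont=5.1837 V=5.1837[hold]  S*(0)=-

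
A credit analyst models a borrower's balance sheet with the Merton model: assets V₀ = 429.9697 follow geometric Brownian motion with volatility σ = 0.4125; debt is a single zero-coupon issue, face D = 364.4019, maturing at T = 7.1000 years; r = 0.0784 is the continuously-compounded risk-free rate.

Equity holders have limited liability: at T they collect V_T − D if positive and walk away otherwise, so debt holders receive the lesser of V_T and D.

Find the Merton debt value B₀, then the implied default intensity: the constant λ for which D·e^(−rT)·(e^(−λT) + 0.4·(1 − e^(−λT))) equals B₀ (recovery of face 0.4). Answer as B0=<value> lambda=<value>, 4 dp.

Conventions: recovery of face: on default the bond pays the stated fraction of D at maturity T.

B0=162.2890 lambda=0.0654

Work the structural quantities from V₀ = 429.9697 against face 364.4019:
d₁ = [ln(V₀/D) + (r + σ²/2)T] / (σ√T)
   = [ln(429.9697/364.4019) + (0.0784 + 0.5·0.4125²)·7.1000] / (0.4125·√7.1000)
   = [0.165457 + 1.160695] / 1.099140 = 1.206536
d₂ = d₁ − σ√T = 1.206536 − 1.099140 = 0.107395
N(d₁) = 0.886195,  N(d₂) = 0.542762,  e^(−rT) = 0.573132
E₀ = V₀·N(d₁) − D·e^(−rT)·N(d₂)
   = 429.9697·0.886195 − 364.4019·0.573132·0.542762 = 267.680742
B₀ = V₀ − E₀ = 429.9697 − 267.680742 = 162.288958
e^(−λT) = (B₀·e^(rT)/D − 0.4)/(1 − 0.4) = (162.2890·1.744800/364.4019 − 0.4)/0.6 = 0.62843208
λ = −ln(0.62843208)/7.1000 = 0.065426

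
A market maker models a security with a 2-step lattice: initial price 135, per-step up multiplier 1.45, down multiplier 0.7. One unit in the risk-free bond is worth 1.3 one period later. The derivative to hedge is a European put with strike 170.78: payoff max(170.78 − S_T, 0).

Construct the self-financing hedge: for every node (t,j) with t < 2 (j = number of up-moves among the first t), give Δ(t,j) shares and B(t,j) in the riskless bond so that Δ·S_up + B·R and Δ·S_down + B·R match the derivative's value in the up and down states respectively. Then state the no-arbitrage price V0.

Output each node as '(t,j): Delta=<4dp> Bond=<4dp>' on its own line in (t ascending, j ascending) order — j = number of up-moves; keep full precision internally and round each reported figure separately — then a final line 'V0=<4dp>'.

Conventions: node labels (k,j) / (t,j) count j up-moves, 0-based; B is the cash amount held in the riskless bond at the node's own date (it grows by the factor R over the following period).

(0,0): Delta=-0.3129 Bond=51.1028
(1,0): Delta=-1.0000 Bond=131.3692
(1,1): Delta=-0.2299 Bond=50.1997
V0=8.8679

Since d<R<u, set p* = (R−d)/(u−d) = 0.8000; price each node as the discounted p*-expectation of its children.
Terminal payoffs: V(2,0)=104.6300, V(2,1)=33.7550, V(2,2)=0.0000
  t=1,j=0: stock 94.5000 → up 137.0250 (V=33.7550), down 66.1500 (V=104.6300). Price 36.8692; hedge Δ=-1.0000, bond B=131.3692.
  t=1,j=1: stock 195.7500 → up 283.8375 (V=0.0000), down 137.0250 (V=33.7550). Price 5.1931; hedge Δ=-0.2299, bond B=50.1997.
  t=0,j=0: stock 135.0000 → up 195.7500 (V=5.1931), down 94.5000 (V=36.8692). Price 8.8679; hedge Δ=-0.3129, bond B=51.1028.
Verification: the root portfolio costs Δ(0,0)·S0 + B(0,0) = 8.8679, matching V0.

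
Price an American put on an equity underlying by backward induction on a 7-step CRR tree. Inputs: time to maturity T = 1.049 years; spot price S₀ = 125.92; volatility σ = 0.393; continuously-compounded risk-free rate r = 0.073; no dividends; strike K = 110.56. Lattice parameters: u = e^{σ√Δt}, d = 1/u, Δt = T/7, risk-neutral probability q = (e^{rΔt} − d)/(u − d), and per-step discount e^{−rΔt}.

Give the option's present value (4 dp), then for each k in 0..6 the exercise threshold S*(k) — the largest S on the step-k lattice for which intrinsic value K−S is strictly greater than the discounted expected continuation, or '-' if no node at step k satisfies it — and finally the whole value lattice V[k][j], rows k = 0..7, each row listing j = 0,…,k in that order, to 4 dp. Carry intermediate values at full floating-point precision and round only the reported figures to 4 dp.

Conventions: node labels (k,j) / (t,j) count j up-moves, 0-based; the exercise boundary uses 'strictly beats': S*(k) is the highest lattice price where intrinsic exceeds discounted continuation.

Δt=0.14986, u=1.16432, d=0.85887, q=0.49805, disc=e^(-rΔt)=0.98912
k=7 terminal: V=max(K-S,0) → 67.1497 51.7114 30.7827 2.4109 0.0000 0.0000 0.0000 0.0000
k=6: j=0 S=50.5434 intr=60.0166 cont=58.8137 V=60.0166[EX]; j=1 S=68.5185 intr=42.0415 cont=40.8386 V=42.0415[EX]; j=2 S=92.8862 intr=17.6738 cont=16.4709 V=17.6738[EX]; j=3 S=125.9200 intr=0.0000 cont=1.1970 V=1.1970[hold]; j=4 S=170.7018 intr=0.0000 cont=0.0000 V=0.0000[hold]; j=5 S=231.4097 intr=0.0000 cont=0.0000 V=0.0000[hold]; j=6 S=313.7076 intr=0.0000 cont=0.0000 V=0.0000[hold]  S*(6)=92.8862
k=5: j=0 S=58.8486 intr=51.7114 cont=50.5085 V=51.7114[EX]; j=1 S=79.7773 intr=30.7827 cont=29.5798 V=30.7827[EX]; j=2 S=108.1491 intr=2.4109 cont=9.3645 V=9.3645[hold]; j=3 S=146.6110 intr=0.0000 cont=0.5943 V=0.5943[hold]; j=4 S=198.7512 intr=0.0000 cont=0.0000 V=0.0000[hold]; j=5 S=269.4346 intr=0.0000 cont=0.0000 V=0.0000[hold]  S*(5)=79.7773
k=4: j=0 S=68.5185 intr=42.0415 cont=40.8386 V=42.0415[EX]; j=1 S=92.8862 intr=17.6738 cont=19.8965 V=19.8965[hold]; j=2 S=125.9200 intr=0.0000 cont=4.9421 V=4.9421[hold]; j=3 S=170.7018 intr=0.0000 cont=0.2951 V=0.2951[hold]; j=4 S=231.4097 intr=0.0000 cont=0.0000 V=0.0000[hold]  S*(4)=68.5185
k=3: j=0 S=79.7773 intr=30.7827 cont=30.6747 V=30.7827[EX]; j=1 S=108.1491 intr=2.4109 cont=12.3130 V=12.3130[hold]; j=2 S=146.6110 intr=0.0000 cont=2.5991 V=2.5991[hold]; j=3 S=198.7512 intr=0.0000 cont=0.1465 V=0.1465[hold]  S*(3)=79.7773
k=2: j=0 S=92.8862 intr=17.6738 cont=21.3490 V=21.3490[hold]; j=1 S=125.9200 intr=0.0000 cont=7.3936 V=7.3936[hold]; j=2 S=170.7018 intr=0.0000 cont=1.3626 V=1.3626[hold]  S*(2)=-
k=1: j=0 S=108.1491 intr=2.4109 cont=14.2419 V=14.2419[hold]; j=1 S=146.6110 intr=0.0000 cont=4.3421 V=4.3421[hold]  S*(1)=-
k=0: j=0 S=125.9200 intr=0.0000 cont=9.2100 V=9.2100[hold]  S*(0)=-

price = 9.2100
boundary = - - - 79.7773 68.5185 79.7773 92.8862
tree:
9.2100
14.2419 4.3421
21.3490 7.3936 1.3626
30.7827 12.3130 2.5991 0.1465
42.0415 19.8965 4.9421 0.2951 0.0000
51.7114 30.7827 9.3645 0.5943 0.0000 0.0000
60.0166 42.0415 17.6738 1.1970 0.0000 0.0000 0.0000
67.1497 51.7114 30.7827 2.4109 0.0000 0.0000 0.0000 0.0000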